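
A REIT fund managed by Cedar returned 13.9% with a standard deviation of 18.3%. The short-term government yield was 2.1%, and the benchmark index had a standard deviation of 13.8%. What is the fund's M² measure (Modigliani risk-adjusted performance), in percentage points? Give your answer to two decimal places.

11.00

Sharpe = (Rp − Rf) / σp = (13.9% − 2.1%) / 18.3% = 0.6448
M² = Rf + Sharpe × σm = 2.1% + 0.6448 × 13.8% = 10.9982%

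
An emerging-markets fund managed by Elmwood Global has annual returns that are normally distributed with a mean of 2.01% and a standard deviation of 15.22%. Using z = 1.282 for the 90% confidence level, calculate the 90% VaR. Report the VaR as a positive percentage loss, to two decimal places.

VaR (as % loss) = −(μ − z·σ) = −(2.01% − 1.282 × 15.22%) = −(-17.50204%) = 17.50204%

17.50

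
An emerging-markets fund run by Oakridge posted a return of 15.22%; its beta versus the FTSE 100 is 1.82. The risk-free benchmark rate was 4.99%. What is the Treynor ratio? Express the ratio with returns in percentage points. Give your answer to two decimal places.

5.62

Treynor = (Rp − Rf) / β = (15.22% − 4.99%) / 1.82 = 10.23 / 1.82 = 5.6209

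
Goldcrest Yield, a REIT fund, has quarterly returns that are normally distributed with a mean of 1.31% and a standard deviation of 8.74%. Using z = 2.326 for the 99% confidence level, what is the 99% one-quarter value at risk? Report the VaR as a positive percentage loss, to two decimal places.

VaR (as % loss) = −(μ − z·σ) = −(1.31% − 2.326 × 8.74%) = −(-19.01924%) = 19.01924%

19.02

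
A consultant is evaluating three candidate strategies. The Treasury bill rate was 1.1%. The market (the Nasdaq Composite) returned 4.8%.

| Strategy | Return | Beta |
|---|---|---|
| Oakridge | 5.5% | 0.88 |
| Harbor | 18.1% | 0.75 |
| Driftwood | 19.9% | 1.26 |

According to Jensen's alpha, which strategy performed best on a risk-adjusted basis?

Oakridge: α = 5.5% − [1.1% + 0.88 × (4.8% − 1.1%)] = 1.144
Harbor: α = 18.1% − [1.1% + 0.75 × (4.8% − 1.1%)] = 14.225
Driftwood: α = 19.9% − [1.1% + 1.26 × (4.8% − 1.1%)] = 14.138
Highest: Harbor (14.225).

Harbor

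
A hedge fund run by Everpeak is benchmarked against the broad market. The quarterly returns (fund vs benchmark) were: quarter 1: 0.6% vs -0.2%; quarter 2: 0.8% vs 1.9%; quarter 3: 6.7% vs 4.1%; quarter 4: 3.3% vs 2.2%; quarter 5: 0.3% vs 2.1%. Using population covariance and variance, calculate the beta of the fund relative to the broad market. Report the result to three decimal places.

r̄p = 2.3400%,  r̄m = 2.0200%
Cov = Σ(rp − r̄p)(rm − r̄m) / 5 = 2.6252
Var(rm) = Σ(rm − r̄m)² / 5 = 1.8616
β = Cov / Var = 2.6252 / 1.8616 = 1.4102

1.410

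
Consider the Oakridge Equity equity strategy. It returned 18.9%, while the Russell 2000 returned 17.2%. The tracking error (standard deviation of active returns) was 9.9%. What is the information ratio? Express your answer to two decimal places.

0.17

IR = (Rp − Rb) / TE = (18.9% − 17.2%) / 9.9% = 1.70% / 9.9% = 0.1717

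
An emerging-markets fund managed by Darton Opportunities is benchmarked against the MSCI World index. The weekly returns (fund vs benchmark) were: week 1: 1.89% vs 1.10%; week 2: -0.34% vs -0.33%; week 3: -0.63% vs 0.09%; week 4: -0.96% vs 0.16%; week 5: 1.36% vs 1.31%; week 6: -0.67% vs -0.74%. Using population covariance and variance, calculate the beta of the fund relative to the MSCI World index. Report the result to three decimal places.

r̄p = 0.1083%,  r̄m = 0.2650%
Cov = Σ(rp − r̄p)(rm − r̄m) / 6 = 0.6810
Var(rm) = Σ(rm − r̄m)² / 6 = 0.5325
β = Cov / Var = 0.6810 / 0.5325 = 1.2789

1.279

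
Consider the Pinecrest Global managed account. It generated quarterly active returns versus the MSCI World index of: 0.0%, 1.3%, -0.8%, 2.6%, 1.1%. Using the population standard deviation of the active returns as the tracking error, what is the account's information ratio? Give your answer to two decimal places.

0.72

r̄ = (0 + 1.3 − 0.8 + 2.6 + 1.1) / 5 = 0.8400%
Σ(r − r̄)² = (0 − 0.8400)² + (1.3 − 0.8400)² + … = 6.7720
population σ = √(6.7720 / 5) = √1.3544 = 1.1638%
IR = r̄ / tracking error = 0.8400 / 1.1638 = 0.7218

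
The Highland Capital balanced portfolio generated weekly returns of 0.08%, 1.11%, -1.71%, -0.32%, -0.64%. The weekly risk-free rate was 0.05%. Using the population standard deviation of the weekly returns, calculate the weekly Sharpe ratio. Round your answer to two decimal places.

r̄ = (0.08 + 1.11 − 1.71 − 0.32 − 0.64) / 5 = -0.2960%
Σ(r − r̄)² = (0.08 − (-0.2960))² + (1.11 − (-0.2960))² + … = 4.2365
σ = √[4.2365 / 5] = 0.9205%
Sharpe = (r̄ − rf) / σ = (-0.2960 − 0.05) / 0.9205 = -0.3460 / 0.9205 = -0.3759

-0.38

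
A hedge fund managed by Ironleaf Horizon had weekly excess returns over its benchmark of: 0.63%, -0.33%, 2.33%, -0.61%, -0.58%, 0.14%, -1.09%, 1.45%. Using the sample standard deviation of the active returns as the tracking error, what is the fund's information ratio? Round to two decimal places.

0.21

Mean return r̄ = 1.940 / 8 = 0.2425%
Sample σ = √[Σ(r − r̄)² / 7] = √[9.4830 / 7] = √1.3547 = 1.1639%
IR = r̄ / tracking error = 0.2425 / 1.1639 = 0.2084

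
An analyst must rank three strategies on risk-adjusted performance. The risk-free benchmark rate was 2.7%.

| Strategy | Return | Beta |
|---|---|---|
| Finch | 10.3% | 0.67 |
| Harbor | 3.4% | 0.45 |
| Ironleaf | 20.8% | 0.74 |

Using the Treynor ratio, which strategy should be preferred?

Ironleaf

Finch: Treynor = (10.3% − 2.7%) / 0.67 = 11.343
Harbor: Treynor = (3.4% − 2.7%) / 0.45 = 1.556
Ironleaf: Treynor = (20.8% − 2.7%) / 0.74 = 24.459
Highest: Ironleaf (24.459).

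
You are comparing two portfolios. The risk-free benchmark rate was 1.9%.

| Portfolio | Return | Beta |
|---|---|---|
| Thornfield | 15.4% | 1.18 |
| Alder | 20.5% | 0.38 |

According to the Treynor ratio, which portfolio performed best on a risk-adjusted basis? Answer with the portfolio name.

Thornfield: Treynor = (15.4% − 1.9%) / 1.18 = 11.441
Alder: Treynor = (20.5% − 1.9%) / 0.38 = 48.947
Highest: Alder (48.947).

Alder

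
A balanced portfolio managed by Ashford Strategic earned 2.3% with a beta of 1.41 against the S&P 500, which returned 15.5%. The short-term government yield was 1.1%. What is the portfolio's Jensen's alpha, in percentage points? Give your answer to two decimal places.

-19.10

CAPM expected return = Rf + β(Rm − Rf) = 1.1% + 1.41 × (15.5% − 1.1%) = 1.1 + 1.41 × 14.40 = 21.4040%
Jensen's α = Rp − E[R] = 2.3% − 21.4040% = -19.1040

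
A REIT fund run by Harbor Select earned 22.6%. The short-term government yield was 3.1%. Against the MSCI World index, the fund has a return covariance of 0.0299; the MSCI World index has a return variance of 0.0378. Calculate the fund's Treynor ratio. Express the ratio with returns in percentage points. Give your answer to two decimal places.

β = Cov / Var = 0.0299 / 0.0378 = 0.7910
Treynor = (Rp − Rf) / β = (22.6% − 3.1%) / 0.7910 = 19.50 / 0.7910 = 24.6523

24.65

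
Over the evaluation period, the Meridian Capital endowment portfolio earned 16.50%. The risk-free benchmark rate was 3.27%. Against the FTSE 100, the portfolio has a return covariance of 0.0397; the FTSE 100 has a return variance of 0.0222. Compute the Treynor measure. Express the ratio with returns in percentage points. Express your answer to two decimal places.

β = Cov / Var = 0.0397 / 0.0222 = 1.7883
Treynor = (Rp − Rf) / β = (16.50% − 3.27%) / 1.7883 = 13.23 / 1.7883 = 7.3981

7.40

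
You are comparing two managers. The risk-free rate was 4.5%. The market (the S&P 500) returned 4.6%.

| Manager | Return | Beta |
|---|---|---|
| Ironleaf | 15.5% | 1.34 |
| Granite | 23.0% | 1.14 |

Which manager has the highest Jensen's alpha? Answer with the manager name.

Ironleaf: α = 15.5% − [4.5% + 1.34 × (4.6% − 4.5%)] = 10.866
Granite: α = 23.0% − [4.5% + 1.14 × (4.6% − 4.5%)] = 18.386
Highest: Granite (18.386).

Granite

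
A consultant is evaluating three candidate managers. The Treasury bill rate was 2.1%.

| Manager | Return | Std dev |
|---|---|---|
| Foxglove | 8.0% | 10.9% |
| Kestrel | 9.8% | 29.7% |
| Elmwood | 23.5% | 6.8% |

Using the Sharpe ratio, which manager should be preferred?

Elmwood

Foxglove: Sharpe ratio = (8.0% − 2.1%) / 10.9% = 0.541
Kestrel: Sharpe ratio = (9.8% − 2.1%) / 29.7% = 0.259
Elmwood: Sharpe ratio = (23.5% − 2.1%) / 6.8% = 3.147
Highest: Elmwood (3.147).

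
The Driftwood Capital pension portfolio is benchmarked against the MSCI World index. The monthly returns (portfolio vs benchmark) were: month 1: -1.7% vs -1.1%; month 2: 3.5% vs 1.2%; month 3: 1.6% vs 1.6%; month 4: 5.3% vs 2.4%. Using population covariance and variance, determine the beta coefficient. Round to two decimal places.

r̄p = 2.1750%,  r̄m = 1.0250%
Cov = Σ(rp − r̄p)(rm − r̄m) / 4 = 3.1081
Var(rm) = Σ(rm − r̄m)² / 4 = 1.6919
β = Cov / Var = 3.1081 / 1.6919 = 1.8370

1.84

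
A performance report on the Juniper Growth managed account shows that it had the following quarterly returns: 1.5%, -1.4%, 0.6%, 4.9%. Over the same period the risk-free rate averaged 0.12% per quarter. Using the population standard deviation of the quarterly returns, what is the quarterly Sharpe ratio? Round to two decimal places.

r̄ = (1.5 − 1.4 + 0.6 + 4.9) / 4 = 1.4000%
Population σ = √[Σ(r − r̄)² / 4] = √[20.7400 / 4] = √5.1850 = 2.2771%
Sharpe = (r̄ − rf) / σ = (1.4000 − 0.12) / 2.2771 = 1.2800 / 2.2771 = 0.5621

0.56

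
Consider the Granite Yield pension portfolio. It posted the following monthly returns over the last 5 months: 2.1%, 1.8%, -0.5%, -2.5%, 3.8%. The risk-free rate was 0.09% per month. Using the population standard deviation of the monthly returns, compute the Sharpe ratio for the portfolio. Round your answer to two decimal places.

0.39

r̄ = (2.1 + 1.8 − 0.5 − 2.5 + 3.8) / 5 = 4.70 / 5 = 0.9400%
Σ(r − r̄)² = (2.1 − 0.9400)² + (1.8 − 0.9400)² + … = 24.1720
population σ = √(24.1720 / 5) = √4.8344 = 2.1987%
Sharpe = (r̄ − rf) / σ = (0.9400 − 0.09) / 2.1987 = 0.8500 / 2.1987 = 0.3866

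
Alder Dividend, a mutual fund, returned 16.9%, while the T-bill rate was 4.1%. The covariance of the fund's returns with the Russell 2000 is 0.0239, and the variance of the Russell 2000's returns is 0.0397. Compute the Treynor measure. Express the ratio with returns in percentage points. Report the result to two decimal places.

21.26

β = Cov / Var = 0.0239 / 0.0397 = 0.6020
Treynor = (Rp − Rf) / β = (16.9% − 4.1%) / 0.6020 = 12.80 / 0.6020 = 21.2625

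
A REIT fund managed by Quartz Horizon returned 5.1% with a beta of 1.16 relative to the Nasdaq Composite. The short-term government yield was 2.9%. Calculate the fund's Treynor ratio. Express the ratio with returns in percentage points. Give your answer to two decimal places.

1.90

Treynor = (Rp − Rf) / β = (5.1% − 2.9%) / 1.16 = 2.20 / 1.16 = 1.8966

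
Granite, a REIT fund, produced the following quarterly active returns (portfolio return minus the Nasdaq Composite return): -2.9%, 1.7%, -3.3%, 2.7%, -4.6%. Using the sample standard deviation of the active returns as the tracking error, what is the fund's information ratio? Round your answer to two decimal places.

r̄ = (-2.9 + 1.7 − 3.3 + 2.7 − 4.6) / 5 = -1.2800%
Σ(r − r̄)² = (-2.9 − (-1.2800))² + (1.7 − (-1.2800))² + (-3.3 − (-1.2800))² + … = 42.4480
σ = √[42.4480 / 4] = 3.2576%
IR = r̄ / tracking error = -1.2800 / 3.2576 = -0.3929

-0.39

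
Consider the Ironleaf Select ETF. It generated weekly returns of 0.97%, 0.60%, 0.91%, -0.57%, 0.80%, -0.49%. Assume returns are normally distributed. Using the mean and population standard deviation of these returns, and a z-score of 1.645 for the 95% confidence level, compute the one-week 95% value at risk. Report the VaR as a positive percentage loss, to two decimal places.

0.69

r̄ = (0.97 + 0.6 + 0.91 − 0.57 + 0.8 − 0.49) / 6 = 2.220 / 6 = 0.3700%
Σ(r − r̄)² = 2.5126; population σ = √(2.5126/6) = 0.6471%
VaR = −(r̄ − z·σ) = −(0.3700 − 1.645 × 0.6471) = −(-0.6945) = 0.6945%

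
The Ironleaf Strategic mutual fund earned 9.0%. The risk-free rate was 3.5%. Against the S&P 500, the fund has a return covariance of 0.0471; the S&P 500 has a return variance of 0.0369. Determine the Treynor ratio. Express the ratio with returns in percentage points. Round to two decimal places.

β = Cov / Var = 0.0471 / 0.0369 = 1.2764
Treynor = (Rp − Rf) / β = (9.0% − 3.5%) / 1.2764 = 5.50 / 1.2764 = 4.3090

4.31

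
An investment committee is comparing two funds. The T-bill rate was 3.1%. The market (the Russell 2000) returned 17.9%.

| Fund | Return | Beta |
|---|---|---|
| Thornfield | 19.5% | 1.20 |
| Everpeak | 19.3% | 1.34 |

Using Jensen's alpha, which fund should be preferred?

Thornfield

Thornfield: α = 19.5% − [3.1% + 1.20 × (17.9% − 3.1%)] = -1.360
Everpeak: α = 19.3% − [3.1% + 1.34 × (17.9% − 3.1%)] = -3.632
Highest: Thornfield (-1.360).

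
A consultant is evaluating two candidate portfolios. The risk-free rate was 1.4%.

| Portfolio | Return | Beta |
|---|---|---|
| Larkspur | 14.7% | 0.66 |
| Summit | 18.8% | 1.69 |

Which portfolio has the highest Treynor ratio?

Larkspur

Larkspur: Treynor = (14.7% − 1.4%) / 0.66 = 20.152
Summit: Treynor = (18.8% − 1.4%) / 1.69 = 10.296
Highest: Larkspur (20.152).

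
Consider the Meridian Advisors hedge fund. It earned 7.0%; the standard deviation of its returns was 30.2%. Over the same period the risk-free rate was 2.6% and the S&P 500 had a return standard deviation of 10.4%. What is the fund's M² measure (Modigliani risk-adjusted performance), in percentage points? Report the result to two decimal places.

4.12

Sharpe = (Rp − Rf) / σp = (7.0% − 2.6%) / 30.2% = 0.1457
M² = Rf + Sharpe × σm = 2.6% + 0.1457 × 10.4% = 4.1153%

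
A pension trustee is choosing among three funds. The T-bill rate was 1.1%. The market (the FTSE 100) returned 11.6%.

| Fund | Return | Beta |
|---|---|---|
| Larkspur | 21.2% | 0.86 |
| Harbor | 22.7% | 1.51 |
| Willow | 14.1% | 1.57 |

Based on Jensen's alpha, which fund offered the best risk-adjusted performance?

Larkspur: α = 21.2% − [1.1% + 0.86 × (11.6% − 1.1%)] = 11.070
Harbor: α = 22.7% − [1.1% + 1.51 × (11.6% − 1.1%)] = 5.745
Willow: α = 14.1% − [1.1% + 1.57 × (11.6% − 1.1%)] = -3.485
Highest: Larkspur (11.070).

Larkspur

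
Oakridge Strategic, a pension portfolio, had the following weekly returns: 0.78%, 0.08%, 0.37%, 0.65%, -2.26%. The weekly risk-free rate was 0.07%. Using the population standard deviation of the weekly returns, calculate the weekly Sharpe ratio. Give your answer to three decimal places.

Mean return r̄ = -0.380 / 5 = -0.0760%
Σ(r − r̄)² = (0.78 − (-0.0760))² + (0.08 − (-0.0760))² + (0.37 − (-0.0760))² + … = 6.2529
σ = √[6.2529 / 5] = 1.1183%
Sharpe = (r̄ − rf) / σ = (-0.0760 − 0.07) / 1.1183 = -0.1460 / 1.1183 = -0.1306

-0.131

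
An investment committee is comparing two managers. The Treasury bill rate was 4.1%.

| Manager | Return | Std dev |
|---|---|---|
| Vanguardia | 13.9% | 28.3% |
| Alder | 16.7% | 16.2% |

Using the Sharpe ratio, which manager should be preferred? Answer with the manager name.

Alder

Vanguardia: Sharpe ratio = (13.9% − 4.1%) / 28.3% = 0.346
Alder: Sharpe ratio = (16.7% − 4.1%) / 16.2% = 0.778
Highest: Alder (0.778).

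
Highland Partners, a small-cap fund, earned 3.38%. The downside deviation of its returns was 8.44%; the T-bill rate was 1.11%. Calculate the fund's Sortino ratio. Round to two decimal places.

0.27

Sortino = (Rp − Rf) / σd = (3.38% − 1.11%) / 8.44% = 2.27% / 8.44% = 0.2690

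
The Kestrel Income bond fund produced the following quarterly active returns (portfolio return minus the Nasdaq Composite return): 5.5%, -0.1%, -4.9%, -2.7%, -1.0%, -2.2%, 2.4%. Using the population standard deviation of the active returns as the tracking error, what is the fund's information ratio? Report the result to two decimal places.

μ = (5.5 − 0.1 − 4.9 − 2.7 − 1 − 2.2 + 2.4) / 7 = -0.4286%
Σ(r − μ)² = 71.8743; population σ = √(71.8743/7) = 3.2043%
IR = μ / tracking error = -0.4286 / 3.2043 = -0.1338

-0.13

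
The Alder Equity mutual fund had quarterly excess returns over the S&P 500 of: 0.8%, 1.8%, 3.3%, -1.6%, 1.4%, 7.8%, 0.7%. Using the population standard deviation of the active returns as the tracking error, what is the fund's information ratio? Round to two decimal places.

0.75

Mean return μ = 14.20 / 7 = 2.0286%
Σ(r − μ)² = (0.8 − 2.0286)² + (1.8 − 2.0286)² + … = 51.8143
population σ = √(51.8143 / 7) = √7.4020 = 2.7207%
IR = μ / tracking error = 2.0286 / 2.7207 = 0.7456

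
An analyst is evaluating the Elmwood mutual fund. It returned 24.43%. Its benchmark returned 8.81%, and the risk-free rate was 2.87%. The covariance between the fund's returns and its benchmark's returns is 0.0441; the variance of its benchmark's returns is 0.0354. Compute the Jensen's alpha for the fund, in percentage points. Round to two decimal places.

14.16

β = Cov / Var = 0.0441 / 0.0354 = 1.2458
E[R] = Rf + β(Rm − Rf) = 2.87% + 1.2458 × (8.81% − 2.87%) = 10.2701%
α = Rp − E[R] = 24.43% − 10.2701% = 14.1599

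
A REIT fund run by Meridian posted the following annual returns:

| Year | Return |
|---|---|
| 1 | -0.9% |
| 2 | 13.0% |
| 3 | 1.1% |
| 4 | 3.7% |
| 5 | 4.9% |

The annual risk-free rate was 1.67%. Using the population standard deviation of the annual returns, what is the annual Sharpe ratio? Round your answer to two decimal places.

r̄ = (-0.9 + 13 + 1.1 + 3.7 + 4.9) / 5 = 4.3600%
Σ(r − r̄)² = 113.6720; population σ = √(113.6720/5) = 4.7681%
Sharpe = (r̄ − rf) / σ = (4.3600 − 1.67) / 4.7681 = 2.6900 / 4.7681 = 0.5642

0.56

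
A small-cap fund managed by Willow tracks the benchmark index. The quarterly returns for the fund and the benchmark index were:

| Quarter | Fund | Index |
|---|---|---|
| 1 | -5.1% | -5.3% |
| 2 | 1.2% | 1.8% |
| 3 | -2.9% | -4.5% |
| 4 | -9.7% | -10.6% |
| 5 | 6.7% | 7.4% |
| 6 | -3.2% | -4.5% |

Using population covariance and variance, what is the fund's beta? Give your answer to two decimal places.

r̄p = -2.1667%,  r̄m = -2.6167%
Cov = Σ(rp − r̄p)(rm − r̄m) / 6 = 29.1706
Var(rm) = Σ(rm − r̄m)² / 6 = 32.9781
β = Cov / Var = 29.1706 / 32.9781 = 0.8845

0.88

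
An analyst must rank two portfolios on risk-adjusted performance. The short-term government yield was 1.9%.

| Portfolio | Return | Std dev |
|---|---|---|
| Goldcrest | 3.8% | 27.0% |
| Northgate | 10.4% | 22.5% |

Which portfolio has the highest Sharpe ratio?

Northgate

Goldcrest: Sharpe ratio = (3.8% − 1.9%) / 27.0% = 0.070
Northgate: Sharpe ratio = (10.4% − 1.9%) / 22.5% = 0.378
Highest: Northgate (0.378).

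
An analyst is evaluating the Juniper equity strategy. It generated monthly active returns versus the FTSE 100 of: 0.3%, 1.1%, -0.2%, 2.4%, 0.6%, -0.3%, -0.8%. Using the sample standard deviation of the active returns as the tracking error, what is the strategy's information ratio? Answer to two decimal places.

0.42

μ = (0.3 + 1.1 − 0.2 + 2.4 + 0.6 − 0.3 − 0.8) / 7 = 0.4429%
Σ(r − μ)² = 6.8171; sample σ = √(6.8171/6) = 1.0659%
IR = μ / tracking error = 0.4429 / 1.0659 = 0.4155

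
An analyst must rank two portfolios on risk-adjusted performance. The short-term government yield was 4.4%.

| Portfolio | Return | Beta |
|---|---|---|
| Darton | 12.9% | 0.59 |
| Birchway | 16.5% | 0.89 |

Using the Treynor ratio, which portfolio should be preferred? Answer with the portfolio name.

Darton: Treynor = (12.9% − 4.4%) / 0.59 = 14.407
Birchway: Treynor = (16.5% − 4.4%) / 0.89 = 13.596
Highest: Darton (14.407).

Darton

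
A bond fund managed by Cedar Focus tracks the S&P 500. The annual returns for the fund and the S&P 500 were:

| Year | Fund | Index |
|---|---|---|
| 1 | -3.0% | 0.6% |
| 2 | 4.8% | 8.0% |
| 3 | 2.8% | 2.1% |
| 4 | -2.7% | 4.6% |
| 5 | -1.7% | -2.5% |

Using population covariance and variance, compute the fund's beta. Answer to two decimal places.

0.53

r̄p = 0.0400%,  r̄m = 2.5600%
Cov = Σ(rp − r̄p)(rm − r̄m) / 5 = 6.7596
Var(rm) = Σ(rm − r̄m)² / 5 = 12.6824
β = Cov / Var = 6.7596 / 12.6824 = 0.5330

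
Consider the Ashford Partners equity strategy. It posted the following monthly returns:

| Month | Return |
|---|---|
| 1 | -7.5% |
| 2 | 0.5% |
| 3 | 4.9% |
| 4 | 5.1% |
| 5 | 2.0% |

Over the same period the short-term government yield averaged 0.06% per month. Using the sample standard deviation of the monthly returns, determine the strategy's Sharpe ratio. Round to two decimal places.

μ = (-7.5 + 0.5 + 4.9 + 5.1 + 2) / 5 = 1.0000%
Σ(r − μ)² = (-7.5 − 1.0000)² + (0.5 − 1.0000)² + … = 105.5200
sample σ = √(105.5200 / 4) = √26.3800 = 5.1361%
Sharpe = (μ − rf) / σ = (1.0000 − 0.06) / 5.1361 = 0.9400 / 5.1361 = 0.1830

0.18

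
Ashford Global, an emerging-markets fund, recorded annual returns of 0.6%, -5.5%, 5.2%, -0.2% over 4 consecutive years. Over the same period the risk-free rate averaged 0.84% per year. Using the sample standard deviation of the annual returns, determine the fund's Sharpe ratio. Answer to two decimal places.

-0.19

r̄ = (0.6 − 5.5 + 5.2 − 0.2) / 4 = 0.0250%
Σ(r − r̄)² = 57.6875; sample σ = √(57.6875/3) = 4.3851%
Sharpe = (r̄ − rf) / σ = (0.0250 − 0.84) / 4.3851 = -0.8150 / 4.3851 = -0.1859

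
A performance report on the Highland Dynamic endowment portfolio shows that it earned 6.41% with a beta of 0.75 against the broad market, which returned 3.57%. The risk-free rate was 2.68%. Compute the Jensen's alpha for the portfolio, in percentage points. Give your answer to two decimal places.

CAPM expected return = Rf + β(Rm − Rf) = 2.68% + 0.75 × (3.57% − 2.68%) = 2.68 + 0.75 × 0.89 = 3.3475%
Jensen's α = Rp − E[R] = 6.41% − 3.3475% = 3.0625

3.06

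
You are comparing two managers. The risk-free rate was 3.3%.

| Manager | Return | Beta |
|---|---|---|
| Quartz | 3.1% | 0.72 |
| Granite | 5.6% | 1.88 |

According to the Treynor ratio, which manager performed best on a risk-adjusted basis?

Quartz: Treynor = (3.1% − 3.3%) / 0.72 = -0.278
Granite: Treynor = (5.6% − 3.3%) / 1.88 = 1.223
Highest: Granite (1.223).

Granite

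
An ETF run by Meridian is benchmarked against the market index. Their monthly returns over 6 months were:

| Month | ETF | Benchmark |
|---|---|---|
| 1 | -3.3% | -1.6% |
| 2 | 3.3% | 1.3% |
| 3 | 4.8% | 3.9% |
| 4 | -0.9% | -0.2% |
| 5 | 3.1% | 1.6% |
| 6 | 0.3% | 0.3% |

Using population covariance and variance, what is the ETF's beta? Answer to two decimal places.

r̄p = 1.2167%,  r̄m = 0.8833%
Cov = Σ(rp − r̄p)(rm − r̄m) / 6 = 4.5119
Var(rm) = Σ(rm − r̄m)² / 6 = 2.9114
β = Cov / Var = 4.5119 / 2.9114 = 1.5497

1.55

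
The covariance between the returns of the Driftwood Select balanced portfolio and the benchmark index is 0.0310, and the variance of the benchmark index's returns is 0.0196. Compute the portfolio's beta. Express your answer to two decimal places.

1.58

β = Cov(Rp, Rm) / Var(Rm) = 0.0310 / 0.0196 = 1.5816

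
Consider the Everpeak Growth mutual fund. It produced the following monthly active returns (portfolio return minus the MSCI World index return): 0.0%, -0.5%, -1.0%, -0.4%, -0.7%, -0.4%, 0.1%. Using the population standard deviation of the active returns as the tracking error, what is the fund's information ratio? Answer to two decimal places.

-1.18

r̄ = (0 − 0.5 − 1 − 0.4 − 0.7 − 0.4 + 0.1) / 7 = -0.4143%
Σ(r − r̄)² = (0 − (-0.4143))² + (-0.5 − (-0.4143))² + … = 0.8686
population σ = √(0.8686 / 7) = √0.1241 = 0.3523%
IR = r̄ / tracking error = -0.4143 / 0.3523 = -1.1760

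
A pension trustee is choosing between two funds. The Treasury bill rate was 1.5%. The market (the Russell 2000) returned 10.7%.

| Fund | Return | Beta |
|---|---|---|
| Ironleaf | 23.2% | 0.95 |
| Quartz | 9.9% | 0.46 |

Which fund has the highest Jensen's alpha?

Ironleaf

Ironleaf: α = 23.2% − [1.5% + 0.95 × (10.7% − 1.5%)] = 12.960
Quartz: α = 9.9% − [1.5% + 0.46 × (10.7% − 1.5%)] = 4.168
Highest: Ironleaf (12.960).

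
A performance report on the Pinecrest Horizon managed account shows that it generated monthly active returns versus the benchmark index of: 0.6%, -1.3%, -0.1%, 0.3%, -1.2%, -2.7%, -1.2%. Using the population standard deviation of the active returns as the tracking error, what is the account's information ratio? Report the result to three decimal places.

-0.756

μ = (0.6 − 1.3 − 0.1 + 0.3 − 1.2 − 2.7 − 1.2) / 7 = -0.8000%
Σ(r − μ)² = (0.6 − (-0.8000))² + (-1.3 − (-0.8000))² + (-0.1 − (-0.8000))² + … = 7.8400
σ = √[7.8400 / 7] = 1.0583%
IR = μ / tracking error = -0.8000 / 1.0583 = -0.7559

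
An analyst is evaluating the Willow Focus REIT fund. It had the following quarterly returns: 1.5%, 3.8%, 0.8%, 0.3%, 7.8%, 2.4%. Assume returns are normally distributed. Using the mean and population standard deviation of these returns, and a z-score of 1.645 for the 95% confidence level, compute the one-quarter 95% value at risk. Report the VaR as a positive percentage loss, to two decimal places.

1.38

μ = (1.5 + 3.8 + 0.8 + 0.3 + 7.8 + 2.4) / 6 = 2.7667%
Σ(r − μ)² = 38.0933; population σ = √(38.0933/6) = 2.5197%
VaR = −(μ − z·σ) = −(2.7667 − 1.645 × 2.5197) = −(-1.3782) = 1.3782%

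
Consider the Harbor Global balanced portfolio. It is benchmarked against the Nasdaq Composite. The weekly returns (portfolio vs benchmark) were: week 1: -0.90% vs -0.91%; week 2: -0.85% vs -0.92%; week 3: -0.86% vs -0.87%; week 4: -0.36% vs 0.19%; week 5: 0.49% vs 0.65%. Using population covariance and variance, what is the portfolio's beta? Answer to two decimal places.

0.76

r̄p = -0.4960%,  r̄m = -0.3720%
Cov = Σ(rp − r̄p)(rm − r̄m) / 5 = 0.3353
Var(rm) = Σ(rm − r̄m)² / 5 = 0.4396
β = Cov / Var = 0.3353 / 0.4396 = 0.7627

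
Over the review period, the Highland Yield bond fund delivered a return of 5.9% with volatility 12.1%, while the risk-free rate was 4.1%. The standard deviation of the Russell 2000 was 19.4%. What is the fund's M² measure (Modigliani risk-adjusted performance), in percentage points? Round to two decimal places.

6.99

Sharpe = (Rp − Rf) / σp = (5.9% − 4.1%) / 12.1% = 0.1488
M² = Rf + Sharpe × σm = 4.1% + 0.1488 × 19.4% = 6.9867%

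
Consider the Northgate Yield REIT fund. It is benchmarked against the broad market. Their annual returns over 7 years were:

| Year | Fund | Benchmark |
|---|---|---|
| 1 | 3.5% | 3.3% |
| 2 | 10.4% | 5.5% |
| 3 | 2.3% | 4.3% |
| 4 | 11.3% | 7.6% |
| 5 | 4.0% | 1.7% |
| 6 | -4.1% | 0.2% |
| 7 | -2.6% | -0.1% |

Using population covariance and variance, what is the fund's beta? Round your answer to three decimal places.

1.896

r̄p = 3.5429%,  r̄m = 3.2143%
Cov = Σ(rp − r̄p)(rm − r̄m) / 7 = 13.0065
Var(rm) = Σ(rm − r̄m)² / 7 = 6.8584
β = Cov / Var = 13.0065 / 6.8584 = 1.8964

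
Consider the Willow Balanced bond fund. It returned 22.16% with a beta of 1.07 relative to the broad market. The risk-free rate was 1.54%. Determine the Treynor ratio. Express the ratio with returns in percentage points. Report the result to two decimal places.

Treynor = (Rp − Rf) / β = (22.16% − 1.54%) / 1.07 = 20.62 / 1.07 = 19.2710

19.27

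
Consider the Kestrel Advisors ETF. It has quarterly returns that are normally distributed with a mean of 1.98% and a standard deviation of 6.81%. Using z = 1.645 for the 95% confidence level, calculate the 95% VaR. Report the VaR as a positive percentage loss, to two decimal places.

VaR (as % loss) = −(μ − z·σ) = −(1.98% − 1.645 × 6.81%) = −(-9.22245%) = 9.22245%

9.22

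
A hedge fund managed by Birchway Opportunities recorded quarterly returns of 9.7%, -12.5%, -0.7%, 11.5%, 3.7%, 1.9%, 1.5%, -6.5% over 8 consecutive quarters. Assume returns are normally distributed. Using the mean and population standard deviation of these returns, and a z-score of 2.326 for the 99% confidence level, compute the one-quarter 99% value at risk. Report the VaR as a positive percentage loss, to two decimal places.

Mean return r̄ = 8.60 / 8 = 1.0750%
Σ(r − r̄)² = 435.6350; population σ = √(435.6350/8) = 7.3793%
VaR = −(r̄ − z·σ) = −(1.0750 − 2.326 × 7.3793) = −(-16.0893) = 16.0893%

16.09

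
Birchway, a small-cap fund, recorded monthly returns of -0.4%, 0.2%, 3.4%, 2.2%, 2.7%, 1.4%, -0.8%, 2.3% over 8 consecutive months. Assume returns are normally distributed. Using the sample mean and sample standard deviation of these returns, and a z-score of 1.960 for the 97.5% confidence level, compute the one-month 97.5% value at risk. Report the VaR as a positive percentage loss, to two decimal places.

Mean return r̄ = 11.00 / 8 = 1.3750%
Sample std dev = √[16.6550 / 7] = 1.5425%
VaR = −(r̄ − z·σ) = −(1.3750 − 1.960 × 1.5425) = −(-1.6483) = 1.6483%

1.65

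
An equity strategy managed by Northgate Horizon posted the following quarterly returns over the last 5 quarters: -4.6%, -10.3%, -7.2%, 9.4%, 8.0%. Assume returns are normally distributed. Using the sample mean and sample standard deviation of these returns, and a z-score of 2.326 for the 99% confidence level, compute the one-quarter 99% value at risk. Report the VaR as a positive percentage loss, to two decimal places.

21.97

r̄ = (-4.6 − 10.3 − 7.2 + 9.4 + 8) / 5 = -0.9400%
Sample std dev = √[327.0320 / 4] = 9.0420%
VaR = −(r̄ − z·σ) = −(-0.9400 − 2.326 × 9.0420) = −(-21.9717) = 21.9717%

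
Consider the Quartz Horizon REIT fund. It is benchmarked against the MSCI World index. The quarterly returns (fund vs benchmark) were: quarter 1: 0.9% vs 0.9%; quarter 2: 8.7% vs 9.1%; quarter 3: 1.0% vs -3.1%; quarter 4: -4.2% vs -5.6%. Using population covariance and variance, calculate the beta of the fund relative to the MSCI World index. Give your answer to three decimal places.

r̄p = 1.6000%,  r̄m = 0.3250%
Cov = Σ(rp − r̄p)(rm − r̄m) / 4 = 24.5800
Var(rm) = Σ(rm − r̄m)² / 4 = 31.0419
β = Cov / Var = 24.5800 / 31.0419 = 0.7918

0.792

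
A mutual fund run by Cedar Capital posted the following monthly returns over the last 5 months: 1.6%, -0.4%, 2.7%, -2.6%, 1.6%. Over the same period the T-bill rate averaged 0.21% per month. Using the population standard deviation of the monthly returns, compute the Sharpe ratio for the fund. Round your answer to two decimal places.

0.20

r̄ = (1.6 − 0.4 + 2.7 − 2.6 + 1.6) / 5 = 0.5800%
Population σ = √[Σ(r − r̄)² / 5] = √[17.6480 / 5] = √3.5296 = 1.8787%
Sharpe = (r̄ − rf) / σ = (0.5800 − 0.21) / 1.8787 = 0.3700 / 1.8787 = 0.1969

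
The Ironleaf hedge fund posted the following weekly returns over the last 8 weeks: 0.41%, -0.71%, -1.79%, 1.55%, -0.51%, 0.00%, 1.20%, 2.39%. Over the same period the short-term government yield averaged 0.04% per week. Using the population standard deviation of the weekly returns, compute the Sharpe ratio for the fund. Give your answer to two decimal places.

Mean return r̄ = 2.540 / 8 = 0.3175%
Σ(r − r̄)² = (0.41 − 0.3175)² + (-0.71 − 0.3175)² + (-1.79 − 0.3175)² + … = 12.8846
population σ = √(12.8846 / 8) = √1.6106 = 1.2691%
Sharpe = (r̄ − rf) / σ = (0.3175 − 0.04) / 1.2691 = 0.2775 / 1.2691 = 0.2187

0.22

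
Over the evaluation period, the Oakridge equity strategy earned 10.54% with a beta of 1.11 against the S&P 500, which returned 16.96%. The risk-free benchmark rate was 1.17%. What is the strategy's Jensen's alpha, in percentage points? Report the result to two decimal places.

CAPM expected return = Rf + β(Rm − Rf) = 1.17% + 1.11 × (16.96% − 1.17%) = 1.17 + 1.11 × 15.79 = 18.6969%
Jensen's α = Rp − E[R] = 10.54% − 18.6969% = -8.1569

-8.16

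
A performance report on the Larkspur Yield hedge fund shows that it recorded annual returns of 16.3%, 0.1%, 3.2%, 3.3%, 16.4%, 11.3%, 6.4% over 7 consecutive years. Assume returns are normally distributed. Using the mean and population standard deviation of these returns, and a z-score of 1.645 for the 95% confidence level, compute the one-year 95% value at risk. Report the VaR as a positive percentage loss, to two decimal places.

1.89

μ = (16.3 + 0.1 + 3.2 + 3.3 + 16.4 + 11.3 + 6.4) / 7 = 8.1429%
Σ(r − μ)² = 260.2971; population σ = √(260.2971/7) = 6.0980%
VaR = −(μ − z·σ) = −(8.1429 − 1.645 × 6.0980) = −(-1.8883) = 1.8883%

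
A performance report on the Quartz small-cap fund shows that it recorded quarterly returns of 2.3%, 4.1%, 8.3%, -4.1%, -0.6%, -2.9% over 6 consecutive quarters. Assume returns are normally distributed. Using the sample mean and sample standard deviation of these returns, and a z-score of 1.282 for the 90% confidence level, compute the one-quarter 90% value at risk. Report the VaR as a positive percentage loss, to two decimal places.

4.78

r̄ = (2.3 + 4.1 + 8.3 − 4.1 − 0.6 − 2.9) / 6 = 7.10 / 6 = 1.1833%
Σ(r − r̄)² = (2.3 − 1.1833)² + (4.1 − 1.1833)² + … = 108.1683
σ = √[108.1683 / 5] = 4.6512%
VaR = −(r̄ − z·σ) = −(1.1833 − 1.282 × 4.6512) = −(-4.7795) = 4.7795%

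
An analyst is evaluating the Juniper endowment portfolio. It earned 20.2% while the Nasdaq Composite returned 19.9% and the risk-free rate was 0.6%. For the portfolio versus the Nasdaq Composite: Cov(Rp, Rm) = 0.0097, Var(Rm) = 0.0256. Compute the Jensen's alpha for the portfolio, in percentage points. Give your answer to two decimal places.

β = Cov / Var = 0.0097 / 0.0256 = 0.3789
E[R] = Rf + β(Rm − Rf) = 0.6% + 0.3789 × (19.9% − 0.6%) = 7.9128%
α = Rp − E[R] = 20.2% − 7.9128% = 12.2872

12.29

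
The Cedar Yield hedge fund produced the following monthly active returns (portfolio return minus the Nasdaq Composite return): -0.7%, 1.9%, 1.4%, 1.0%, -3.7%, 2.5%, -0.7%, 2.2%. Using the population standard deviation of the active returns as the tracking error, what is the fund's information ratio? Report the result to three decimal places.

r̄ = (-0.7 + 1.9 + 1.4 + 1 − 3.7 + 2.5 − 0.7 + 2.2) / 8 = 0.4875%
Σ(r − r̄)² = (-0.7 − 0.4875)² + (1.9 − 0.4875)² + … = 30.4288
population σ = √(30.4288 / 8) = √3.8036 = 1.9503%
IR = r̄ / tracking error = 0.4875 / 1.9503 = 0.2500

0.250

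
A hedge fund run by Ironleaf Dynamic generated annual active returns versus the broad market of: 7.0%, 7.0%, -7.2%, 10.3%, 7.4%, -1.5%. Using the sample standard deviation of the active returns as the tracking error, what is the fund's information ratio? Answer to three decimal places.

0.572

r̄ = (7 + 7 − 7.2 + 10.3 + 7.4 − 1.5) / 6 = 23.00 / 6 = 3.8333%
Sample std dev = √[224.7733 / 5] = 6.7048%
IR = r̄ / tracking error = 3.8333 / 6.7048 = 0.5717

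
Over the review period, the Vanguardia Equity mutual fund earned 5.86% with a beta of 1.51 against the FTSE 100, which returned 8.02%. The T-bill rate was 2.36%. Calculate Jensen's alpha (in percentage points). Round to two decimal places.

CAPM expected return = Rf + β(Rm − Rf) = 2.36% + 1.51 × (8.02% − 2.36%) = 2.36 + 1.51 × 5.66 = 10.9066%
Jensen's α = Rp − E[R] = 5.86% − 10.9066% = -5.0466

-5.05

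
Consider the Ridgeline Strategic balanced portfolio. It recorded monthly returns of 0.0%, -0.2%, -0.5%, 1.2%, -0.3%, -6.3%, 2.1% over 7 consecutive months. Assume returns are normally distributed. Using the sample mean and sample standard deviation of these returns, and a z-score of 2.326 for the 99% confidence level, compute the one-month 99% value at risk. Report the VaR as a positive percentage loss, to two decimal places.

6.84

Mean return r̄ = -4.00 / 7 = -0.5714%
Σ(r − r̄)² = (0 − (-0.5714))² + (-0.2 − (-0.5714))² + … = 43.6343
σ = √[43.6343 / 6] = 2.6967%
VaR = −(r̄ − z·σ) = −(-0.5714 − 2.326 × 2.6967) = −(-6.8439) = 6.8439%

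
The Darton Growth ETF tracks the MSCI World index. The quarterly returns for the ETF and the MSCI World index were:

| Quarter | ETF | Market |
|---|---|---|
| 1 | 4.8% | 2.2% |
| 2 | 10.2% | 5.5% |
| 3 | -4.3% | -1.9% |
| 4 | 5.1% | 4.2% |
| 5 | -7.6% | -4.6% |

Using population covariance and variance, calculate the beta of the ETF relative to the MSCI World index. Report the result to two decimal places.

r̄p = 1.6400%,  r̄m = 1.0800%
Cov = Σ(rp − r̄p)(rm − r̄m) / 5 = 24.4708
Var(rm) = Σ(rm − r̄m)² / 5 = 14.3336
β = Cov / Var = 24.4708 / 14.3336 = 1.7072

1.71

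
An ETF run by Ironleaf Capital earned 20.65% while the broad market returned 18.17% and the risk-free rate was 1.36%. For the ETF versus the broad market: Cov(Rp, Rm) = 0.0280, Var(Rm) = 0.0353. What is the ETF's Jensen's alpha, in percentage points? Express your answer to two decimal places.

5.96

β = Cov / Var = 0.0280 / 0.0353 = 0.7932
E[R] = Rf + β(Rm − Rf) = 1.36% + 0.7932 × (18.17% − 1.36%) = 14.6937%
α = Rp − E[R] = 20.65% − 14.6937% = 5.9563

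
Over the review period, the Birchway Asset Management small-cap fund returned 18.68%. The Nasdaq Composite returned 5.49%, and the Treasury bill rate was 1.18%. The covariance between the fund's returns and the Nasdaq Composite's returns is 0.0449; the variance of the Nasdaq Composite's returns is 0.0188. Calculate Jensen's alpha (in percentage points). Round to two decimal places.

β = Cov / Var = 0.0449 / 0.0188 = 2.3883
E[R] = Rf + β(Rm − Rf) = 1.18% + 2.3883 × (5.49% − 1.18%) = 11.4736%
α = Rp − E[R] = 18.68% − 11.4736% = 7.2064

7.21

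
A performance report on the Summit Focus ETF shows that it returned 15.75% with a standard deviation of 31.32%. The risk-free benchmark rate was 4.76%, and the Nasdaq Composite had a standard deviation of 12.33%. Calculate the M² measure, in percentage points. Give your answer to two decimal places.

9.09

Sharpe = (Rp − Rf) / σp = (15.75% − 4.76%) / 31.32% = 0.3509
M² = Rf + Sharpe × σm = 4.76% + 0.3509 × 12.33% = 9.0866%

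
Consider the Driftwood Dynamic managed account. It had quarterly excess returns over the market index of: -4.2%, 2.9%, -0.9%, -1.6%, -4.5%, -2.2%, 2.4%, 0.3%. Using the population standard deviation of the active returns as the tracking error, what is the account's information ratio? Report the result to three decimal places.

r̄ = (-4.2 + 2.9 − 0.9 − 1.6 − 4.5 − 2.2 + 2.4 + 0.3) / 8 = -7.80 / 8 = -0.9750%
Σ(r − r̄)² = (-4.2 − (-0.9750))² + (2.9 − (-0.9750))² + … = 52.7550
population σ = √(52.7550 / 8) = √6.5944 = 2.5680%
IR = r̄ / tracking error = -0.9750 / 2.5680 = -0.3797

-0.380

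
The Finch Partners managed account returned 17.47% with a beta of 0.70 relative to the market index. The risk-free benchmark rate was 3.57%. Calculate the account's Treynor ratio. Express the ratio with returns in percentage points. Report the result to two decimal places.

19.86

Treynor = (Rp − Rf) / β = (17.47% − 3.57%) / 0.70 = 13.90 / 0.70 = 19.8571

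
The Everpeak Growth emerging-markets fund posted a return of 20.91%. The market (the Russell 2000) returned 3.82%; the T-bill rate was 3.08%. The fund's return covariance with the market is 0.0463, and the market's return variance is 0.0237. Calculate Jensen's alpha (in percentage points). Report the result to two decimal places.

16.38

β = Cov / Var = 0.0463 / 0.0237 = 1.9536
E[R] = Rf + β(Rm − Rf) = 3.08% + 1.9536 × (3.82% − 3.08%) = 4.5257%
α = Rp − E[R] = 20.91% − 4.5257% = 16.3843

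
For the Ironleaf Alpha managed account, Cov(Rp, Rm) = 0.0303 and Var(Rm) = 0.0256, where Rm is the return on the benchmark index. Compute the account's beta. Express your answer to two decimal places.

β = Cov(Rp, Rm) / Var(Rm) = 0.0303 / 0.0256 = 1.1836

1.18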